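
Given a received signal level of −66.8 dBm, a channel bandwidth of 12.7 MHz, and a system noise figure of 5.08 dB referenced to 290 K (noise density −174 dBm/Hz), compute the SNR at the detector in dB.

Noise floor: N = −174 + 10 log₁₀(B) + NF
10 log₁₀(1.27×10⁷) = 71.04 dB
N = −174 + 71.04 + 5.08 = −97.88 dBm
SNR = P_sig − N = −66.8 − (−97.88) = 31.08 dB → 31.1 dB

31.1 dB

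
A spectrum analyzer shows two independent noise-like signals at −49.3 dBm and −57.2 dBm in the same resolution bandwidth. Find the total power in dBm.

−48.6 dBm

Convert to linear, add, convert back:
P₁ = 1.17×10⁻⁸ W, P₂ = 1.91×10⁻⁹ W
P_tot = 1.37×10⁻⁸ W → 10 log₁₀(P_tot / 10⁻³) = −48.6 dBm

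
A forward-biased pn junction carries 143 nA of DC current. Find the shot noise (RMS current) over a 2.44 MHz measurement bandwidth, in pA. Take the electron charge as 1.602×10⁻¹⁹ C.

334 pA

I_n = √(2qI·B)
2qI·B = 2 × 1.602×10⁻¹⁹ × 1.43×10⁻⁷ × 2.44×10⁶ = 1.12×10⁻¹⁹ A²
I_n = √(1.12×10⁻¹⁹) = 3.34×10⁻¹⁰ A = 334 pA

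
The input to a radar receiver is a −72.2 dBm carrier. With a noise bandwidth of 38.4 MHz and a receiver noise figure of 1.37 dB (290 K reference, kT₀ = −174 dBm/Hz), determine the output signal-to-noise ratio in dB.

Noise floor: N = −174 + 10 log₁₀(B) + NF
10 log₁₀(3.84×10⁷) = 75.84 dB
N = −174 + 75.84 + 1.37 = −96.79 dBm
SNR = P_sig − N = −72.2 − (−96.79) = 24.59 dB → 24.6 dB

24.6 dB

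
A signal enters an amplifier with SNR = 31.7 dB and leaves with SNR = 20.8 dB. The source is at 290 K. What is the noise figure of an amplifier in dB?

10.9 dB

NF (dB) = SNR_in(dB) − SNR_out(dB) when the source is at T₀
NF = 31.7 − 20.8 = 10.9 dB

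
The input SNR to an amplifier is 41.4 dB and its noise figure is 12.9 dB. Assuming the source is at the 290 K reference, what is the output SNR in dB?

28.5 dB

By definition F = SNR_in/SNR_out, so in dB: SNR_out = SNR_in − NF
SNR_out = 41.4 − 12.9 = 28.5 dB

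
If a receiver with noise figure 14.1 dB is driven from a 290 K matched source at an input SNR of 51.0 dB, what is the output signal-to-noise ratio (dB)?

By definition F = SNR_in/SNR_out, so in dB: SNR_out = SNR_in − NF
SNR_out = 51.0 − 14.1 = 36.9 dB

36.9 dB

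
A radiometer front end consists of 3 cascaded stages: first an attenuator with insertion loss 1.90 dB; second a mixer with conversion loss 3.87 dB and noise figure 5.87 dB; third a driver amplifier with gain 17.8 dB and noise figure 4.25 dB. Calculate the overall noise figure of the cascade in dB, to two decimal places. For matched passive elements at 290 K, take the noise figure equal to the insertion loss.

Convert to linear (a loss of L dB is a gain of −L dB): F_i = 10^(NF_i/10), G_i = 10^(G_i,dB/10)
  Stage 1: F_1 = 10^(1.90/10) = 1.549, G_1 = 10^(−1.90/10) = 0.6457
  Stage 2: F_2 = 10^(5.87/10) = 3.864, G_2 = 10^(−3.87/10) = 0.4102
  Stage 3: F_3 = 10^(4.25/10) = 2.661, G_3 = 10^(17.8/10) = 60.26
Friis cascade:
  F = 1.549 + (3.864 − 1)/0.6457 + (2.661 − 1)/0.2649 = 12.25
NF = 10 log₁₀(12.25) = 10.88 dB

10.88 dB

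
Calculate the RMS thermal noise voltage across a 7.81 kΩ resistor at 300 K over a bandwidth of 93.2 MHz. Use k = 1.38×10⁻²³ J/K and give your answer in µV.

V_n = √(4kTRB)
4kTRB = 4 × 1.38×10⁻²³ × 300 × 7.81×10³ × 9.32×10⁷ = 1.21×10⁻⁸ V²
V_n = √(1.21×10⁻⁸) = 1.10×10⁻⁴ V = 110 µV

110 µV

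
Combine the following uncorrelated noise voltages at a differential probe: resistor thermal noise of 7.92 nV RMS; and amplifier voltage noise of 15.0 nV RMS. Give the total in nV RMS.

17.0 nV

Uncorrelated sources add in power (mean-square): V_tot = √(ΣV_i²)
V_tot = √[(7.92×10⁻⁹)² + (1.50×10⁻⁸)²] = 1.70×10⁻⁸ V = 17.0 nV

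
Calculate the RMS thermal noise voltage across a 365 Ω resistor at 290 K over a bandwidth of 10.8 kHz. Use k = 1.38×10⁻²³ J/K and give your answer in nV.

251 nV

V_n = √(4kTRB)
4kTRB = 4 × 1.38×10⁻²³ × 290 × 3.65×10² × 1.08×10⁴ = 6.31×10⁻¹⁴ V²
V_n = √(6.31×10⁻¹⁴) = 2.51×10⁻⁷ V = 251 nV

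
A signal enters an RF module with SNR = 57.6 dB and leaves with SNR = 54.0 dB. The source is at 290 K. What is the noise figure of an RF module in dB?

3.6 dB

NF (dB) = SNR_in(dB) − SNR_out(dB) when the source is at T₀
NF = 57.6 − 54.0 = 3.6 dB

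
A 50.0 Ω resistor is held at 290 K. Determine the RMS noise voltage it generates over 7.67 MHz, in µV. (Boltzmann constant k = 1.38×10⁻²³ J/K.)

V_n = √(4kTRB)
4kTRB = 4 × 1.38×10⁻²³ × 290 × 5.00×10¹ × 7.67×10⁶ = 6.14×10⁻¹² V²
V_n = √(6.14×10⁻¹²) = 2.48×10⁻⁶ V = 2.48 µV

2.48 µV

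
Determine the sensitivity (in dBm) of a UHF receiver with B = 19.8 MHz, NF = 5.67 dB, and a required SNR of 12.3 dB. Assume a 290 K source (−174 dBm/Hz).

Sensitivity = −174 + 10 log₁₀(B) + NF + SNR_min
= −174 + 72.97 + 5.67 + 12.3
= −83.06 dBm → −83.1 dBm

−83.1 dBm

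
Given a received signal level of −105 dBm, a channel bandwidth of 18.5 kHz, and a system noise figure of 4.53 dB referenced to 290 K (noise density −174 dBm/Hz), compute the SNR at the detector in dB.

21.8 dB

Noise floor: N = −174 + 10 log₁₀(B) + NF
10 log₁₀(1.85×10⁴) = 42.67 dB
N = −174 + 42.67 + 4.53 = −126.80 dBm
SNR = P_sig − N = −105 − (−126.80) = 21.80 dB → 21.8 dB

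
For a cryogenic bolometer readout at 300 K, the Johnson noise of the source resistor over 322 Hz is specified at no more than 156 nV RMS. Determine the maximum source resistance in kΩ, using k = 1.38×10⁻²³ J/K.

4.56 kΩ

Johnson–Nyquist: V_n = √(4kTRB) ⇒ R = V_n² / (4kTB)
4kTB = 4 × 1.38×10⁻²³ × 300 × 3.22×10² = 5.33×10⁻¹⁸
R = (1.56×10⁻⁷)² / 5.33×10⁻¹⁸ = 4.56×10³ Ω = 4.56 kΩ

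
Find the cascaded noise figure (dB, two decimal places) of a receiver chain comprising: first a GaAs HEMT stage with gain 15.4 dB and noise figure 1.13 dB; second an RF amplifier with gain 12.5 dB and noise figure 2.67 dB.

1.21 dB

Convert to linear (a loss of L dB is a gain of −L dB): F_i = 10^(NF_i/10), G_i = 10^(G_i,dB/10)
  Stage 1: F_1 = 10^(1.13/10) = 1.297, G_1 = 10^(15.4/10) = 34.67
  Stage 2: F_2 = 10^(2.67/10) = 1.849, G_2 = 10^(12.5/10) = 17.78
Friis cascade:
  F = 1.297 + (1.849 − 1)/34.67 = 1.322
NF = 10 log₁₀(1.322) = 1.21 dB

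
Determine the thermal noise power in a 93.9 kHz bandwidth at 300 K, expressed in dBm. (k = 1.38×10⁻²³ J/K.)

−124.1 dBm

P_n = kTB = 1.38×10⁻²³ × 300 × 9.39×10⁴ = 3.89×10⁻¹⁶ W
In dBm: 10 log₁₀(3.89×10⁻¹⁶ / 10⁻³) = −124.1 dBm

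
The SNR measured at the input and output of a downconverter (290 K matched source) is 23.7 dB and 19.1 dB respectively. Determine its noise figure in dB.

4.6 dB

NF (dB) = SNR_in(dB) − SNR_out(dB) when the source is at T₀
NF = 23.7 − 19.1 = 4.6 dB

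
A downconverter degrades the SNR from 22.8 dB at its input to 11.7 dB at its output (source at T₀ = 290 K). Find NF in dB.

11.1 dB

NF (dB) = SNR_in(dB) − SNR_out(dB) when the source is at T₀
NF = 22.8 − 11.7 = 11.1 dB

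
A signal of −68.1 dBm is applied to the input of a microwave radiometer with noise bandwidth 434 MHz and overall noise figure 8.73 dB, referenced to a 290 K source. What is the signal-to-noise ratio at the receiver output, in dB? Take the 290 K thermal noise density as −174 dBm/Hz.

Noise floor: N = −174 + 10 log₁₀(B) + NF
10 log₁₀(4.34×10⁸) = 86.37 dB
N = −174 + 86.37 + 8.73 = −78.90 dBm
SNR = P_sig − N = −68.1 − (−78.90) = 10.80 dB → 10.8 dB

10.8 dB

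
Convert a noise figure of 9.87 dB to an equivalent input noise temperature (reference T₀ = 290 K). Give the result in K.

2524 K

F = 10^(9.87/10) = 9.7051
T_e = (F − 1)·T₀ = (9.7051 − 1) × 290 = 2524 K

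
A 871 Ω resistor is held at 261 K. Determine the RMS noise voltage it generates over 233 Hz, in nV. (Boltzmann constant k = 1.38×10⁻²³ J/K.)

V_n = √(4kTRB)
4kTRB = 4 × 1.38×10⁻²³ × 261 × 8.71×10² × 2.33×10² = 2.92×10⁻¹⁵ V²
V_n = √(2.92×10⁻¹⁵) = 5.41×10⁻⁸ V = 54.1 nV

54.1 nV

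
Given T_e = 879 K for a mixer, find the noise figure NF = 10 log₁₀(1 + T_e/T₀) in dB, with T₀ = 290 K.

6.05 dB

F = 1 + T_e/T₀ = 1 + 879/290 = 4.03103
NF = 10 log₁₀(4.03103) = 6.05 dB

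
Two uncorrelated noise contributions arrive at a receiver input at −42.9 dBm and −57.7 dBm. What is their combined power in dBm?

Convert to linear, add, convert back:
P₁ = 5.13×10⁻⁸ W, P₂ = 1.70×10⁻⁹ W
P_tot = 5.30×10⁻⁸ W → 10 log₁₀(P_tot / 10⁻³) = −42.8 dBm

−42.8 dBm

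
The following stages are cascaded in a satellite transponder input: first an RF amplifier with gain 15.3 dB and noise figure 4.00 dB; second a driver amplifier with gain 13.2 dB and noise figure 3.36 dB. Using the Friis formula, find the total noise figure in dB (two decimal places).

4.06 dB

Convert to linear (a loss of L dB is a gain of −L dB): F_i = 10^(NF_i/10), G_i = 10^(G_i,dB/10)
  Stage 1: F_1 = 10^(4.00/10) = 2.512, G_1 = 10^(15.3/10) = 33.88
  Stage 2: F_2 = 10^(3.36/10) = 2.168, G_2 = 10^(13.2/10) = 20.89
Friis cascade:
  F = 2.512 + (2.168 − 1)/33.88 = 2.546
NF = 10 log₁₀(2.546) = 4.06 dB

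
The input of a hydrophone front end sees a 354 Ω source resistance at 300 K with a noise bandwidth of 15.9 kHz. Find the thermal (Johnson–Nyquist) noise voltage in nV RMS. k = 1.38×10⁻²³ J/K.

305 nV

V_n = √(4kTRB)
4kTRB = 4 × 1.38×10⁻²³ × 300 × 3.54×10² × 1.59×10⁴ = 9.32×10⁻¹⁴ V²
V_n = √(9.32×10⁻¹⁴) = 3.05×10⁻⁷ V = 305 nV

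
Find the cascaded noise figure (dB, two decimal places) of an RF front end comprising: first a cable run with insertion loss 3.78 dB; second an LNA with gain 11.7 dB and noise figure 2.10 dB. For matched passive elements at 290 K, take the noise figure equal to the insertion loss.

Convert to linear (a loss of L dB is a gain of −L dB): F_i = 10^(NF_i/10), G_i = 10^(G_i,dB/10)
  Stage 1: F_1 = 10^(3.78/10) = 2.388, G_1 = 10^(−3.78/10) = 0.4188
  Stage 2: F_2 = 10^(2.10/10) = 1.622, G_2 = 10^(11.7/10) = 14.79
Friis cascade:
  F = 2.388 + (1.622 − 1)/0.4188 = 3.873
NF = 10 log₁₀(3.873) = 5.88 dB

5.88 dB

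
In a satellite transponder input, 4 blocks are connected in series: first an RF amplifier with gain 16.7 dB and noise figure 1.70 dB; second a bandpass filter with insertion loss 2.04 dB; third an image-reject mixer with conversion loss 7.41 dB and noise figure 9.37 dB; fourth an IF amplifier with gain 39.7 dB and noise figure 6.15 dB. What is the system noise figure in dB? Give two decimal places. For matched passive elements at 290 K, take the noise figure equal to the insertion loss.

Convert to linear (a loss of L dB is a gain of −L dB): F_i = 10^(NF_i/10), G_i = 10^(G_i,dB/10)
  Stage 1: F_1 = 10^(1.70/10) = 1.479, G_1 = 10^(16.7/10) = 46.77
  Stage 2: F_2 = 10^(2.04/10) = 1.600, G_2 = 10^(−2.04/10) = 0.6252
  Stage 3: F_3 = 10^(9.37/10) = 8.650, G_3 = 10^(−7.41/10) = 0.1816
  Stage 4: F_4 = 10^(6.15/10) = 4.121, G_4 = 10^(39.7/10) = 9333
Friis cascade:
  F = 1.479 + (1.600 − 1)/46.77 + (8.650 − 1)/29.24 + (4.121 − 1)/5.309 = 2.341
NF = 10 log₁₀(2.341) = 3.69 dB

3.69 dB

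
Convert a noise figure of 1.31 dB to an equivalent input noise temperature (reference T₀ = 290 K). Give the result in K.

102 K

F = 10^(1.31/10) = 1.35207
T_e = (F − 1)·T₀ = (1.35207 − 1) × 290 = 102 K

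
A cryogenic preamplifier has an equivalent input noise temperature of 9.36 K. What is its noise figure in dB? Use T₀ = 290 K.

F = 1 + T_e/T₀ = 1 + 9.36/290 = 1.03228
NF = 10 log₁₀(1.03228) = 0.138 dB

0.138 dB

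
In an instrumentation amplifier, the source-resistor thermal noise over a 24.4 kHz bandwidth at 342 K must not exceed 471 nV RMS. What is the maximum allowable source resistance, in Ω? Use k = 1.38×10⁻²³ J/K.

Johnson–Nyquist: V_n = √(4kTRB) ⇒ R = V_n² / (4kTB)
4kTB = 4 × 1.38×10⁻²³ × 342 × 2.44×10⁴ = 4.61×10⁻¹⁶
R = (4.71×10⁻⁷)² / 4.61×10⁻¹⁶ = 4.82×10² Ω = 482 Ω

482 Ω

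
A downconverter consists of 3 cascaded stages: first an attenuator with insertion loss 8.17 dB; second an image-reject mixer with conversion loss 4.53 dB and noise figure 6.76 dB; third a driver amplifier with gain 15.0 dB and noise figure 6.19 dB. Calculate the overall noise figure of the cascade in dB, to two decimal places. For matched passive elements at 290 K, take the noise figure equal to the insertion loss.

Convert to linear (a loss of L dB is a gain of −L dB): F_i = 10^(NF_i/10), G_i = 10^(G_i,dB/10)
  Stage 1: F_1 = 10^(8.17/10) = 6.561, G_1 = 10^(−8.17/10) = 0.1524
  Stage 2: F_2 = 10^(6.76/10) = 4.742, G_2 = 10^(−4.53/10) = 0.3524
  Stage 3: F_3 = 10^(6.19/10) = 4.159, G_3 = 10^(15.0/10) = 31.62
Friis cascade:
  F = 6.561 + (4.742 − 1)/0.1524 + (4.159 − 1)/0.05370 = 89.94
NF = 10 log₁₀(89.94) = 19.54 dB

19.54 dB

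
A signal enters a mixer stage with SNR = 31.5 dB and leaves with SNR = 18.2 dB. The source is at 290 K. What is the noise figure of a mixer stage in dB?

NF (dB) = SNR_in(dB) − SNR_out(dB) when the source is at T₀
NF = 31.5 − 18.2 = 13.3 dB

13.3 dB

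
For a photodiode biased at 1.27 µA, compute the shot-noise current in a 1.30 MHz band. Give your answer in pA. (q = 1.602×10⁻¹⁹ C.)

I_n = √(2qI·B)
2qI·B = 2 × 1.602×10⁻¹⁹ × 1.27×10⁻⁶ × 1.30×10⁶ = 5.29×10⁻¹⁹ A²
I_n = √(5.29×10⁻¹⁹) = 7.27×10⁻¹⁰ A = 727 pA

727 pA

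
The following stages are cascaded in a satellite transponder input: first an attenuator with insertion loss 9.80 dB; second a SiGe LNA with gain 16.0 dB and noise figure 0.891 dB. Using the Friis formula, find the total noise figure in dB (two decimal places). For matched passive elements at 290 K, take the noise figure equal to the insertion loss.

Convert to linear (a loss of L dB is a gain of −L dB): F_i = 10^(NF_i/10), G_i = 10^(G_i,dB/10)
  Stage 1: F_1 = 10^(9.80/10) = 9.550, G_1 = 10^(−9.80/10) = 0.1047
  Stage 2: F_2 = 10^(0.891/10) = 1.228, G_2 = 10^(16.0/10) = 39.81
Friis cascade:
  F = 9.550 + (1.228 − 1)/0.1047 = 11.72
NF = 10 log₁₀(11.72) = 10.69 dB

10.69 dB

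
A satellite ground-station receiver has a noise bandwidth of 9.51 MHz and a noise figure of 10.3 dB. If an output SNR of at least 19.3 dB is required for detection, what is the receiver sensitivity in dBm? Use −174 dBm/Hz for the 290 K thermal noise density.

−74.6 dBm

Sensitivity = −174 + 10 log₁₀(B) + NF + SNR_min
= −174 + 69.78 + 10.3 + 19.3
= −74.62 dBm → −74.6 dBm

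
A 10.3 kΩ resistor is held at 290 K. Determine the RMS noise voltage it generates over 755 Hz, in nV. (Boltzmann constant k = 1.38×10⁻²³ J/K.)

V_n = √(4kTRB)
4kTRB = 4 × 1.38×10⁻²³ × 290 × 1.03×10⁴ × 7.55×10² = 1.24×10⁻¹³ V²
V_n = √(1.24×10⁻¹³) = 3.53×10⁻⁷ V = 353 nV

353 nV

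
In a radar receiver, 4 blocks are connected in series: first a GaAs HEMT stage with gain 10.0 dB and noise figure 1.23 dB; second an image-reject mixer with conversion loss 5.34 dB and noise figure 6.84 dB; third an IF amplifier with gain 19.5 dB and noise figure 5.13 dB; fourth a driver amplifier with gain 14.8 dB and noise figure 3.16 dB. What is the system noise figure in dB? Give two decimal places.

Convert to linear (a loss of L dB is a gain of −L dB): F_i = 10^(NF_i/10), G_i = 10^(G_i,dB/10)
  Stage 1: F_1 = 10^(1.23/10) = 1.327, G_1 = 10^(10.0/10) = 10.00
  Stage 2: F_2 = 10^(6.84/10) = 4.831, G_2 = 10^(−5.34/10) = 0.2924
  Stage 3: F_3 = 10^(5.13/10) = 3.258, G_3 = 10^(19.5/10) = 89.13
  Stage 4: F_4 = 10^(3.16/10) = 2.070, G_4 = 10^(14.8/10) = 30.20
Friis cascade:
  F = 1.327 + (4.831 − 1)/10.00 + (3.258 − 1)/2.924 + (2.070 − 1)/260.6 = 2.487
NF = 10 log₁₀(2.487) = 3.96 dB

3.96 dB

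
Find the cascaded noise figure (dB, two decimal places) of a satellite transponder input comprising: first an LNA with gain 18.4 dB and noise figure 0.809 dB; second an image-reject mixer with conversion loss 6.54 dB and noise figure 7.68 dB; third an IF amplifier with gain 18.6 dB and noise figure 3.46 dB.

1.32 dB

Convert to linear (a loss of L dB is a gain of −L dB): F_i = 10^(NF_i/10), G_i = 10^(G_i,dB/10)
  Stage 1: F_1 = 10^(0.809/10) = 1.205, G_1 = 10^(18.4/10) = 69.18
  Stage 2: F_2 = 10^(7.68/10) = 5.861, G_2 = 10^(−6.54/10) = 0.2218
  Stage 3: F_3 = 10^(3.46/10) = 2.218, G_3 = 10^(18.6/10) = 72.44
Friis cascade:
  F = 1.205 + (5.861 − 1)/69.18 + (2.218 − 1)/15.35 = 1.354
NF = 10 log₁₀(1.354) = 1.32 dB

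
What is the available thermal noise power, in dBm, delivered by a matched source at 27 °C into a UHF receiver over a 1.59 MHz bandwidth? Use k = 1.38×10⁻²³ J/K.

−111.8 dBm

T = 27 °C + 273.15 = 300.15 K
P_n = kTB = 1.38×10⁻²³ × 300.15 × 1.59×10⁶ = 6.59×10⁻¹⁵ W
In dBm: 10 log₁₀(6.59×10⁻¹⁵ / 10⁻³) = −111.8 dBm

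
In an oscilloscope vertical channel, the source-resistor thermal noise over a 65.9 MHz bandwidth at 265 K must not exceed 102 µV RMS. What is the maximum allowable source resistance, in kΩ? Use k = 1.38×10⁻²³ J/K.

10.8 kΩ

Johnson–Nyquist: V_n = √(4kTRB) ⇒ R = V_n² / (4kTB)
4kTB = 4 × 1.38×10⁻²³ × 265 × 6.59×10⁷ = 9.64×10⁻¹³
R = (1.02×10⁻⁴)² / 9.64×10⁻¹³ = 1.08×10⁴ Ω = 10.8 kΩ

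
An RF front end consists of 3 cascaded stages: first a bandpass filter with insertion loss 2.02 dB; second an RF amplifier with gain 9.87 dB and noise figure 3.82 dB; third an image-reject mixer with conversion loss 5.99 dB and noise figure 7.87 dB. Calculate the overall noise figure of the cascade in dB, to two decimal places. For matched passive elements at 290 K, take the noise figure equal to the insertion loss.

Convert to linear (a loss of L dB is a gain of −L dB): F_i = 10^(NF_i/10), G_i = 10^(G_i,dB/10)
  Stage 1: F_1 = 10^(2.02/10) = 1.592, G_1 = 10^(−2.02/10) = 0.6281
  Stage 2: F_2 = 10^(3.82/10) = 2.410, G_2 = 10^(9.87/10) = 9.705
  Stage 3: F_3 = 10^(7.87/10) = 6.124, G_3 = 10^(−5.99/10) = 0.2518
Friis cascade:
  F = 1.592 + (2.410 − 1)/0.6281 + (6.124 − 1)/6.095 = 4.678
NF = 10 log₁₀(4.678) = 6.70 dB

6.70 dB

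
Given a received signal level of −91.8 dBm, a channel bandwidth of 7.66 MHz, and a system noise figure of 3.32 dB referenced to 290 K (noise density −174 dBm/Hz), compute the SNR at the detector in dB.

10.0 dB

Noise floor: N = −174 + 10 log₁₀(B) + NF
10 log₁₀(7.66×10⁶) = 68.84 dB
N = −174 + 68.84 + 3.32 = −101.84 dBm
SNR = P_sig − N = −91.8 − (−101.84) = 10.04 dB → 10.0 dB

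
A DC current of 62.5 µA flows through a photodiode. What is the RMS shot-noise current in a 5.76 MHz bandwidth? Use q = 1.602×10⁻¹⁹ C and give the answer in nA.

10.7 nA

I_n = √(2qI·B)
2qI·B = 2 × 1.602×10⁻¹⁹ × 6.25×10⁻⁵ × 5.76×10⁶ = 1.15×10⁻¹⁶ A²
I_n = √(1.15×10⁻¹⁶) = 1.07×10⁻⁸ A = 10.7 nA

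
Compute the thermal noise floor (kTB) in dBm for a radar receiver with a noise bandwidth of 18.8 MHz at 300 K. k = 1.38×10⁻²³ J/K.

−101.1 dBm

P_n = kTB = 1.38×10⁻²³ × 300 × 1.88×10⁷ = 7.78×10⁻¹⁴ W
In dBm: 10 log₁₀(7.78×10⁻¹⁴ / 10⁻³) = −101.1 dBm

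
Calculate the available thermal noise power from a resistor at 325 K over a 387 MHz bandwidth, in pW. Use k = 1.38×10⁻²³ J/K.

1.74 pW

P_n = kTB = 1.38×10⁻²³ × 325 × 3.87×10⁸ = 1.74×10⁻¹² W = 1.74 pW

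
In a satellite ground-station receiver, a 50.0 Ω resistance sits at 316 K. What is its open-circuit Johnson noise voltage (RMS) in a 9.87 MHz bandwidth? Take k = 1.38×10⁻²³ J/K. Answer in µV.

V_n = √(4kTRB)
4kTRB = 4 × 1.38×10⁻²³ × 316 × 5.00×10¹ × 9.87×10⁶ = 8.61×10⁻¹² V²
V_n = √(8.61×10⁻¹²) = 2.93×10⁻⁶ V = 2.93 µV

2.93 µV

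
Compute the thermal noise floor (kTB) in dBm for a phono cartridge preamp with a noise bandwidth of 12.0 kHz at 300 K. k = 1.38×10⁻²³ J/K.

P_n = kTB = 1.38×10⁻²³ × 300 × 1.20×10⁴ = 4.97×10⁻¹⁷ W
In dBm: 10 log₁₀(4.97×10⁻¹⁷ / 10⁻³) = −133.0 dBm

−133.0 dBm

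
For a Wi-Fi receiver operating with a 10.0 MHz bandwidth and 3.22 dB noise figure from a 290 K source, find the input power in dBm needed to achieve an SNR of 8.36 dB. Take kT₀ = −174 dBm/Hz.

−92.4 dBm

Sensitivity = −174 + 10 log₁₀(B) + NF + SNR_min
= −174 + 70 + 3.22 + 8.36
= −92.42 dBm → −92.4 dBm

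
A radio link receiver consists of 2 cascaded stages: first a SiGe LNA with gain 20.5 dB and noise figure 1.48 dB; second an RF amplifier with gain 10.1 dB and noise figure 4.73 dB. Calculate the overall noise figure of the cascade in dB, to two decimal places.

1.53 dB

Convert to linear (a loss of L dB is a gain of −L dB): F_i = 10^(NF_i/10), G_i = 10^(G_i,dB/10)
  Stage 1: F_1 = 10^(1.48/10) = 1.406, G_1 = 10^(20.5/10) = 112.2
  Stage 2: F_2 = 10^(4.73/10) = 2.972, G_2 = 10^(10.1/10) = 10.23
Friis cascade:
  F = 1.406 + (2.972 − 1)/112.2 = 1.424
NF = 10 log₁₀(1.424) = 1.53 dB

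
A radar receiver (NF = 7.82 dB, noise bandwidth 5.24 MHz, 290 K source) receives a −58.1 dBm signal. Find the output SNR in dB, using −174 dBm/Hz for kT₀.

40.9 dB

Noise floor: N = −174 + 10 log₁₀(B) + NF
10 log₁₀(5.24×10⁶) = 67.19 dB
N = −174 + 67.19 + 7.82 = −98.99 dBm
SNR = P_sig − N = −58.1 − (−98.99) = 40.89 dB → 40.9 dB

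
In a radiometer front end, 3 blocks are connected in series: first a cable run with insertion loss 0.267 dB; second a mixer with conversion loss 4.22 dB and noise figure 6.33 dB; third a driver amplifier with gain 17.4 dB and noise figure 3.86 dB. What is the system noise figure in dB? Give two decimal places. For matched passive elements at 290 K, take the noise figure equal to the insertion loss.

9.34 dB

Convert to linear (a loss of L dB is a gain of −L dB): F_i = 10^(NF_i/10), G_i = 10^(G_i,dB/10)
  Stage 1: F_1 = 10^(0.267/10) = 1.063, G_1 = 10^(−0.267/10) = 0.9404
  Stage 2: F_2 = 10^(6.33/10) = 4.295, G_2 = 10^(−4.22/10) = 0.3784
  Stage 3: F_3 = 10^(3.86/10) = 2.432, G_3 = 10^(17.4/10) = 54.95
Friis cascade:
  F = 1.063 + (4.295 − 1)/0.9404 + (2.432 − 1)/0.3559 = 8.592
NF = 10 log₁₀(8.592) = 9.34 dB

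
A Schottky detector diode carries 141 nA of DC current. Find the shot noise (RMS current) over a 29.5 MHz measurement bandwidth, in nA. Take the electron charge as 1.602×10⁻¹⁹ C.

I_n = √(2qI·B)
2qI·B = 2 × 1.602×10⁻¹⁹ × 1.41×10⁻⁷ × 2.95×10⁷ = 1.33×10⁻¹⁸ A²
I_n = √(1.33×10⁻¹⁸) = 1.15×10⁻⁹ A = 1.15 nA

1.15 nA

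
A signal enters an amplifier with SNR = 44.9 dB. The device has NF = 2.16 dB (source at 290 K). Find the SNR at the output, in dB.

By definition F = SNR_in/SNR_out, so in dB: SNR_out = SNR_in − NF
SNR_out = 44.9 − 2.16 = 42.74 dB

42.74 dB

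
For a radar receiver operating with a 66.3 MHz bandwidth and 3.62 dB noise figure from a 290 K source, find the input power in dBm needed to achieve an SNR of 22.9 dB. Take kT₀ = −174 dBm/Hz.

Sensitivity = −174 + 10 log₁₀(B) + NF + SNR_min
= −174 + 78.22 + 3.62 + 22.9
= −69.26 dBm → −69.3 dBm

−69.3 dBm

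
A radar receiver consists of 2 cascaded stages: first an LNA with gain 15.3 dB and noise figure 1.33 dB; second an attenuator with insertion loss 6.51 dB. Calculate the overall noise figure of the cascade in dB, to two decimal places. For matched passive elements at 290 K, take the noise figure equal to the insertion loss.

Convert to linear (a loss of L dB is a gain of −L dB): F_i = 10^(NF_i/10), G_i = 10^(G_i,dB/10)
  Stage 1: F_1 = 10^(1.33/10) = 1.358, G_1 = 10^(15.3/10) = 33.88
  Stage 2: F_2 = 10^(6.51/10) = 4.477, G_2 = 10^(−6.51/10) = 0.2234
Friis cascade:
  F = 1.358 + (4.477 − 1)/33.88 = 1.461
NF = 10 log₁₀(1.461) = 1.65 dB

1.65 dB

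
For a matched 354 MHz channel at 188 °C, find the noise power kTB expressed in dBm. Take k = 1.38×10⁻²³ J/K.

T = 188 °C + 273.15 = 461.15 K
P_n = kTB = 1.38×10⁻²³ × 461.15 × 3.54×10⁸ = 2.25×10⁻¹² W
In dBm: 10 log₁₀(2.25×10⁻¹² / 10⁻³) = −86.5 dBm

−86.5 dBm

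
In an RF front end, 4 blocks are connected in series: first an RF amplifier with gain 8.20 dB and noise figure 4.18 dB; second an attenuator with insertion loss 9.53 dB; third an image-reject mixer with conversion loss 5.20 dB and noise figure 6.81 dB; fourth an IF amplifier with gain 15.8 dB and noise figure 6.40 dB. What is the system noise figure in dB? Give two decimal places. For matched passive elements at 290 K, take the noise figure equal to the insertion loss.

Convert to linear (a loss of L dB is a gain of −L dB): F_i = 10^(NF_i/10), G_i = 10^(G_i,dB/10)
  Stage 1: F_1 = 10^(4.18/10) = 2.618, G_1 = 10^(8.20/10) = 6.607
  Stage 2: F_2 = 10^(9.53/10) = 8.974, G_2 = 10^(−9.53/10) = 0.1114
  Stage 3: F_3 = 10^(6.81/10) = 4.797, G_3 = 10^(−5.20/10) = 0.3020
  Stage 4: F_4 = 10^(6.40/10) = 4.365, G_4 = 10^(15.8/10) = 38.02
Friis cascade:
  F = 2.618 + (8.974 − 1)/6.607 + (4.797 − 1)/0.7362 + (4.365 − 1)/0.2223 = 24.12
NF = 10 log₁₀(24.12) = 13.82 dB

13.82 dB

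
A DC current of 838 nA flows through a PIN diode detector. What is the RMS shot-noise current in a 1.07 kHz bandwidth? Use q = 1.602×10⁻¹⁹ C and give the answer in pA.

I_n = √(2qI·B)
2qI·B = 2 × 1.602×10⁻¹⁹ × 8.38×10⁻⁷ × 1.07×10³ = 2.87×10⁻²² A²
I_n = √(2.87×10⁻²²) = 1.69×10⁻¹¹ A = 16.9 pA

16.9 pA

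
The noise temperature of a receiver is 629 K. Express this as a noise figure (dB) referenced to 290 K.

5.01 dB

F = 1 + T_e/T₀ = 1 + 629/290 = 3.16897
NF = 10 log₁₀(3.16897) = 5.01 dB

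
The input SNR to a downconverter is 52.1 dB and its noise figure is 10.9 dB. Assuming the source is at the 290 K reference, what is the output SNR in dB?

By definition F = SNR_in/SNR_out, so in dB: SNR_out = SNR_in − NF
SNR_out = 52.1 − 10.9 = 41.2 dB

41.2 dB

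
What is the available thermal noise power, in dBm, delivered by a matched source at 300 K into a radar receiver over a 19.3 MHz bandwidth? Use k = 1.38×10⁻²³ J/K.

P_n = kTB = 1.38×10⁻²³ × 300 × 1.93×10⁷ = 7.99×10⁻¹⁴ W
In dBm: 10 log₁₀(7.99×10⁻¹⁴ / 10⁻³) = −101.0 dBm

−101.0 dBm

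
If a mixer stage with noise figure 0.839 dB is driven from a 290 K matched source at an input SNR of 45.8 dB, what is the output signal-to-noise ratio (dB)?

44.961 dB

By definition F = SNR_in/SNR_out, so in dB: SNR_out = SNR_in − NF
SNR_out = 45.8 − 0.839 = 44.961 dB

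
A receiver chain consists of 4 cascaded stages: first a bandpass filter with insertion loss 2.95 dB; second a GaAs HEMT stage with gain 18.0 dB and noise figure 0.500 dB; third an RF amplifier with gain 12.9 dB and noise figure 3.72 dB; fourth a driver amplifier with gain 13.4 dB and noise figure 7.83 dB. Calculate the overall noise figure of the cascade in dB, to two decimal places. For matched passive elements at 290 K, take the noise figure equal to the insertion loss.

3.55 dB

Convert to linear (a loss of L dB is a gain of −L dB): F_i = 10^(NF_i/10), G_i = 10^(G_i,dB/10)
  Stage 1: F_1 = 10^(2.95/10) = 1.972, G_1 = 10^(−2.95/10) = 0.5070
  Stage 2: F_2 = 10^(0.500/10) = 1.122, G_2 = 10^(18.0/10) = 63.10
  Stage 3: F_3 = 10^(3.72/10) = 2.355, G_3 = 10^(12.9/10) = 19.50
  Stage 4: F_4 = 10^(7.83/10) = 6.067, G_4 = 10^(13.4/10) = 21.88
Friis cascade:
  F = 1.972 + (1.122 − 1)/0.5070 + (2.355 − 1)/31.99 + (6.067 − 1)/623.7 = 2.264
NF = 10 log₁₀(2.264) = 3.55 dB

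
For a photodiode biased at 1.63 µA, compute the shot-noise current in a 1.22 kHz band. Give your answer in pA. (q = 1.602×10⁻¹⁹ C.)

25.2 pA

I_n = √(2qI·B)
2qI·B = 2 × 1.602×10⁻¹⁹ × 1.63×10⁻⁶ × 1.22×10³ = 6.37×10⁻²² A²
I_n = √(6.37×10⁻²²) = 2.52×10⁻¹¹ A = 25.2 pA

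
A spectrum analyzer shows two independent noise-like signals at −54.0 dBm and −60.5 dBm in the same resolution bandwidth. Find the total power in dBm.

−53.1 dBm

Convert to linear, add, convert back:
P₁ = 3.98×10⁻⁹ W, P₂ = 8.91×10⁻¹⁰ W
P_tot = 4.87×10⁻⁹ W → 10 log₁₀(P_tot / 10⁻³) = −53.1 dBm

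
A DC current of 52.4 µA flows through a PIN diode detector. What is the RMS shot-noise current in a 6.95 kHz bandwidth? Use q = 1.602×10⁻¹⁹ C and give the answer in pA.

342 pA

I_n = √(2qI·B)
2qI·B = 2 × 1.602×10⁻¹⁹ × 5.24×10⁻⁵ × 6.95×10³ = 1.17×10⁻¹⁹ A²
I_n = √(1.17×10⁻¹⁹) = 3.42×10⁻¹⁰ A = 342 pA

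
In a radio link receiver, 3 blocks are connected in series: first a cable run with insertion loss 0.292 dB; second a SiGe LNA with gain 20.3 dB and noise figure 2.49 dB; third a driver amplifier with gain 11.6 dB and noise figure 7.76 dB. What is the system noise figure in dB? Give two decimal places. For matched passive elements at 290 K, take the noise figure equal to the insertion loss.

Convert to linear (a loss of L dB is a gain of −L dB): F_i = 10^(NF_i/10), G_i = 10^(G_i,dB/10)
  Stage 1: F_1 = 10^(0.292/10) = 1.070, G_1 = 10^(−0.292/10) = 0.9350
  Stage 2: F_2 = 10^(2.49/10) = 1.774, G_2 = 10^(20.3/10) = 107.2
  Stage 3: F_3 = 10^(7.76/10) = 5.970, G_3 = 10^(11.6/10) = 14.45
Friis cascade:
  F = 1.070 + (1.774 − 1)/0.9350 + (5.970 − 1)/100.2 = 1.947
NF = 10 log₁₀(1.947) = 2.89 dB

2.89 dB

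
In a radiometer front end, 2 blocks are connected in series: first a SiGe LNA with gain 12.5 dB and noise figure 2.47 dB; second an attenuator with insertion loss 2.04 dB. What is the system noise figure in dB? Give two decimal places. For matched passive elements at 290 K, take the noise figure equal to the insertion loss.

2.55 dB

Convert to linear (a loss of L dB is a gain of −L dB): F_i = 10^(NF_i/10), G_i = 10^(G_i,dB/10)
  Stage 1: F_1 = 10^(2.47/10) = 1.766, G_1 = 10^(12.5/10) = 17.78
  Stage 2: F_2 = 10^(2.04/10) = 1.600, G_2 = 10^(−2.04/10) = 0.6252
Friis cascade:
  F = 1.766 + (1.600 − 1)/17.78 = 1.800
NF = 10 log₁₀(1.800) = 2.55 dB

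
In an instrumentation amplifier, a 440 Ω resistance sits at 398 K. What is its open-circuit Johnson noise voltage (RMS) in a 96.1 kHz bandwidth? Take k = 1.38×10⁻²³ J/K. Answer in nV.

964 nV

V_n = √(4kTRB)
4kTRB = 4 × 1.38×10⁻²³ × 398 × 4.40×10² × 9.61×10⁴ = 9.29×10⁻¹³ V²
V_n = √(9.29×10⁻¹³) = 9.64×10⁻⁷ V = 964 nV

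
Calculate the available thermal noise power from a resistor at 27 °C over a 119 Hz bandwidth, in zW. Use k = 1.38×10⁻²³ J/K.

493 zW

T = 27 °C + 273.15 = 300.15 K
P_n = kTB = 1.38×10⁻²³ × 300.15 × 1.19×10² = 4.93×10⁻¹⁹ W = 493 zW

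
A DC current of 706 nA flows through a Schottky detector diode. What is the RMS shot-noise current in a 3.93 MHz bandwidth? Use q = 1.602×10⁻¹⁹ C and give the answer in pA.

I_n = √(2qI·B)
2qI·B = 2 × 1.602×10⁻¹⁹ × 7.06×10⁻⁷ × 3.93×10⁶ = 8.89×10⁻¹⁹ A²
I_n = √(8.89×10⁻¹⁹) = 9.43×10⁻¹⁰ A = 943 pA

943 pA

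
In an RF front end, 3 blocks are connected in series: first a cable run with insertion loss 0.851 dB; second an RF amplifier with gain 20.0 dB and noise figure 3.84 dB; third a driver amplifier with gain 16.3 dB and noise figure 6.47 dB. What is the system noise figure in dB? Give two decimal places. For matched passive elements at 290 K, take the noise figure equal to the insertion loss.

Convert to linear (a loss of L dB is a gain of −L dB): F_i = 10^(NF_i/10), G_i = 10^(G_i,dB/10)
  Stage 1: F_1 = 10^(0.851/10) = 1.216, G_1 = 10^(−0.851/10) = 0.8221
  Stage 2: F_2 = 10^(3.84/10) = 2.421, G_2 = 10^(20.0/10) = 100.0
  Stage 3: F_3 = 10^(6.47/10) = 4.436, G_3 = 10^(16.3/10) = 42.66
Friis cascade:
  F = 1.216 + (2.421 − 1)/0.8221 + (4.436 − 1)/82.21 = 2.987
NF = 10 log₁₀(2.987) = 4.75 dB

4.75 dB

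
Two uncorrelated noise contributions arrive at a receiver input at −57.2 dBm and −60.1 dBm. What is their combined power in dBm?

Convert to linear, add, convert back:
P₁ = 1.91×10⁻⁹ W, P₂ = 9.77×10⁻¹⁰ W
P_tot = 2.88×10⁻⁹ W → 10 log₁₀(P_tot / 10⁻³) = −55.4 dBm

−55.4 dBm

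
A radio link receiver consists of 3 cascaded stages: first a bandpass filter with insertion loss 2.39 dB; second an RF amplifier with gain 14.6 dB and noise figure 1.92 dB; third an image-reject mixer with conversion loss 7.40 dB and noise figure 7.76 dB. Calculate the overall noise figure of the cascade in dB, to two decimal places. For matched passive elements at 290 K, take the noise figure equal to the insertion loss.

4.77 dB

Convert to linear (a loss of L dB is a gain of −L dB): F_i = 10^(NF_i/10), G_i = 10^(G_i,dB/10)
  Stage 1: F_1 = 10^(2.39/10) = 1.734, G_1 = 10^(−2.39/10) = 0.5768
  Stage 2: F_2 = 10^(1.92/10) = 1.556, G_2 = 10^(14.6/10) = 28.84
  Stage 3: F_3 = 10^(7.76/10) = 5.970, G_3 = 10^(−7.40/10) = 0.1820
Friis cascade:
  F = 1.734 + (1.556 − 1)/0.5768 + (5.970 − 1)/16.63 = 2.997
NF = 10 log₁₀(2.997) = 4.77 dB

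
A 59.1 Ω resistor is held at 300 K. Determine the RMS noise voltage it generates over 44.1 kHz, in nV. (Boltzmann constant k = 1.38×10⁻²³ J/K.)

208 nV

V_n = √(4kTRB)
4kTRB = 4 × 1.38×10⁻²³ × 300 × 5.91×10¹ × 4.41×10⁴ = 4.32×10⁻¹⁴ V²
V_n = √(4.32×10⁻¹⁴) = 2.08×10⁻⁷ V = 208 nV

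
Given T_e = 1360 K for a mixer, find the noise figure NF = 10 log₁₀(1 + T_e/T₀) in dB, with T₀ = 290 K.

F = 1 + T_e/T₀ = 1 + 1360/290 = 5.68966
NF = 10 log₁₀(5.68966) = 7.55 dB

7.55 dB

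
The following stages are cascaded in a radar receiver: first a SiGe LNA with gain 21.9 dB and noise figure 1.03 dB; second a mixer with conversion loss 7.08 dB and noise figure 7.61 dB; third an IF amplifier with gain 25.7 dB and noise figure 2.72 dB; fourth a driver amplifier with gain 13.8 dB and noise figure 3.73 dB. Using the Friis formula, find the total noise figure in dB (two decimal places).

1.23 dB

Convert to linear (a loss of L dB is a gain of −L dB): F_i = 10^(NF_i/10), G_i = 10^(G_i,dB/10)
  Stage 1: F_1 = 10^(1.03/10) = 1.268, G_1 = 10^(21.9/10) = 154.9
  Stage 2: F_2 = 10^(7.61/10) = 5.768, G_2 = 10^(−7.08/10) = 0.1959
  Stage 3: F_3 = 10^(2.72/10) = 1.871, G_3 = 10^(25.7/10) = 371.5
  Stage 4: F_4 = 10^(3.73/10) = 2.360, G_4 = 10^(13.8/10) = 23.99
Friis cascade:
  F = 1.268 + (5.768 − 1)/154.9 + (1.871 − 1)/30.34 + (2.360 − 1)/1.127×10⁴ = 1.327
NF = 10 log₁₀(1.327) = 1.23 dB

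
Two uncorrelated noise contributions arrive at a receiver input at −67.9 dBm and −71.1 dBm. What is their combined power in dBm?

Convert to linear, add, convert back:
P₁ = 1.62×10⁻¹⁰ W, P₂ = 7.76×10⁻¹¹ W
P_tot = 2.40×10⁻¹⁰ W → 10 log₁₀(P_tot / 10⁻³) = −66.2 dBm

−66.2 dBm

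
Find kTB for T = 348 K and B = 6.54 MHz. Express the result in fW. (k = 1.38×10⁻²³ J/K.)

P_n = kTB = 1.38×10⁻²³ × 348 × 6.54×10⁶ = 3.14×10⁻¹⁴ W = 31.4 fW

31.4 fW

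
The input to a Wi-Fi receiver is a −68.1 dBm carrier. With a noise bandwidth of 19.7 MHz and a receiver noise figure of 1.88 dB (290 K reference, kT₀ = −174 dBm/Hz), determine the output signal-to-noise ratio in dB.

31.1 dB

Noise floor: N = −174 + 10 log₁₀(B) + NF
10 log₁₀(1.97×10⁷) = 72.94 dB
N = −174 + 72.94 + 1.88 = −99.18 dBm
SNR = P_sig − N = −68.1 − (−99.18) = 31.08 dB → 31.1 dB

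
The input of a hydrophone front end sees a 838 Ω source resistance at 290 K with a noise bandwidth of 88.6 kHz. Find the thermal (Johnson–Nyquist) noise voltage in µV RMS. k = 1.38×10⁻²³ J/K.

V_n = √(4kTRB)
4kTRB = 4 × 1.38×10⁻²³ × 290 × 8.38×10² × 8.86×10⁴ = 1.19×10⁻¹² V²
V_n = √(1.19×10⁻¹²) = 1.09×10⁻⁶ V = 1.09 µV

1.09 µV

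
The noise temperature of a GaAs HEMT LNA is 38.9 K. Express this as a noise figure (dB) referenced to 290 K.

F = 1 + T_e/T₀ = 1 + 38.9/290 = 1.13414
NF = 10 log₁₀(1.13414) = 0.547 dB

0.547 dB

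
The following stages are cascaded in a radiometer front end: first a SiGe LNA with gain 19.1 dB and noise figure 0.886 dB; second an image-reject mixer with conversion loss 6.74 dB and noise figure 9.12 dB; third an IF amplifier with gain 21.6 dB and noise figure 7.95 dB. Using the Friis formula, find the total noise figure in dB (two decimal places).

Convert to linear (a loss of L dB is a gain of −L dB): F_i = 10^(NF_i/10), G_i = 10^(G_i,dB/10)
  Stage 1: F_1 = 10^(0.886/10) = 1.226, G_1 = 10^(19.1/10) = 81.28
  Stage 2: F_2 = 10^(9.12/10) = 8.166, G_2 = 10^(−6.74/10) = 0.2118
  Stage 3: F_3 = 10^(7.95/10) = 6.237, G_3 = 10^(21.6/10) = 144.5
Friis cascade:
  F = 1.226 + (8.166 − 1)/81.28 + (6.237 − 1)/17.22 = 1.619
NF = 10 log₁₀(1.619) = 2.09 dB

2.09 dB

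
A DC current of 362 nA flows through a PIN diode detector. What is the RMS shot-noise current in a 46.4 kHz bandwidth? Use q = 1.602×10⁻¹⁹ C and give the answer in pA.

I_n = √(2qI·B)
2qI·B = 2 × 1.602×10⁻¹⁹ × 3.62×10⁻⁷ × 4.64×10⁴ = 5.38×10⁻²¹ A²
I_n = √(5.38×10⁻²¹) = 7.34×10⁻¹¹ A = 73.4 pA

73.4 pA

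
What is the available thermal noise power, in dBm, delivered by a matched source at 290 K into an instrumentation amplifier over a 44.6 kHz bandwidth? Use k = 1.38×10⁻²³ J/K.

P_n = kTB = 1.38×10⁻²³ × 290 × 4.46×10⁴ = 1.78×10⁻¹⁶ W
In dBm: 10 log₁₀(1.78×10⁻¹⁶ / 10⁻³) = −127.5 dBm

−127.5 dBm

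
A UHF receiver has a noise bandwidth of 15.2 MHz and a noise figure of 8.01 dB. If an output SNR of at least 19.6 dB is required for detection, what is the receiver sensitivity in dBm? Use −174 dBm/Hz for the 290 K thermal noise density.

Sensitivity = −174 + 10 log₁₀(B) + NF + SNR_min
= −174 + 71.82 + 8.01 + 19.6
= −74.57 dBm → −74.6 dBm

−74.6 dBm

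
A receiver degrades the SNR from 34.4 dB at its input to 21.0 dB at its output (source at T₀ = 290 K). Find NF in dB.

NF (dB) = SNR_in(dB) − SNR_out(dB) when the source is at T₀
NF = 34.4 − 21.0 = 13.4 dB

13.4 dB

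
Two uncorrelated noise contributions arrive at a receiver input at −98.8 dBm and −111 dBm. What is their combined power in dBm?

Convert to linear, add, convert back:
P₁ = 1.32×10⁻¹³ W, P₂ = 7.94×10⁻¹⁵ W
P_tot = 1.40×10⁻¹³ W → 10 log₁₀(P_tot / 10⁻³) = −98.5 dBm

−98.5 dBm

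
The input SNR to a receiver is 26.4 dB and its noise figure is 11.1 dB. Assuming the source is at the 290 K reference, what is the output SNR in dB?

By definition F = SNR_in/SNR_out, so in dB: SNR_out = SNR_in − NF
SNR_out = 26.4 − 11.1 = 15.3 dB

15.3 dB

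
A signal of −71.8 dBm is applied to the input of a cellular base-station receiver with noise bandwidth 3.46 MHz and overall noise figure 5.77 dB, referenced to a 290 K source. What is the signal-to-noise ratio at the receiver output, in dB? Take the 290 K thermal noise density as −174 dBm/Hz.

Noise floor: N = −174 + 10 log₁₀(B) + NF
10 log₁₀(3.46×10⁶) = 65.39 dB
N = −174 + 65.39 + 5.77 = −102.84 dBm
SNR = P_sig − N = −71.8 − (−102.84) = 31.04 dB → 31.0 dB

31.0 dB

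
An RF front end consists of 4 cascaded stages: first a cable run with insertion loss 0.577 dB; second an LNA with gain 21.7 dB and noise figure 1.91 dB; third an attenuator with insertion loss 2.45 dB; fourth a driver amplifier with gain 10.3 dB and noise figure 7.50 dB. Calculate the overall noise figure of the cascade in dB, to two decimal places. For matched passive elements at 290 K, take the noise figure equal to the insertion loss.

Convert to linear (a loss of L dB is a gain of −L dB): F_i = 10^(NF_i/10), G_i = 10^(G_i,dB/10)
  Stage 1: F_1 = 10^(0.577/10) = 1.142, G_1 = 10^(−0.577/10) = 0.8756
  Stage 2: F_2 = 10^(1.91/10) = 1.552, G_2 = 10^(21.7/10) = 147.9
  Stage 3: F_3 = 10^(2.45/10) = 1.758, G_3 = 10^(−2.45/10) = 0.5689
  Stage 4: F_4 = 10^(7.50/10) = 5.623, G_4 = 10^(10.3/10) = 10.72
Friis cascade:
  F = 1.142 + (1.552 − 1)/0.8756 + (1.758 − 1)/129.5 + (5.623 − 1)/73.67 = 1.842
NF = 10 log₁₀(1.842) = 2.65 dB

2.65 dB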